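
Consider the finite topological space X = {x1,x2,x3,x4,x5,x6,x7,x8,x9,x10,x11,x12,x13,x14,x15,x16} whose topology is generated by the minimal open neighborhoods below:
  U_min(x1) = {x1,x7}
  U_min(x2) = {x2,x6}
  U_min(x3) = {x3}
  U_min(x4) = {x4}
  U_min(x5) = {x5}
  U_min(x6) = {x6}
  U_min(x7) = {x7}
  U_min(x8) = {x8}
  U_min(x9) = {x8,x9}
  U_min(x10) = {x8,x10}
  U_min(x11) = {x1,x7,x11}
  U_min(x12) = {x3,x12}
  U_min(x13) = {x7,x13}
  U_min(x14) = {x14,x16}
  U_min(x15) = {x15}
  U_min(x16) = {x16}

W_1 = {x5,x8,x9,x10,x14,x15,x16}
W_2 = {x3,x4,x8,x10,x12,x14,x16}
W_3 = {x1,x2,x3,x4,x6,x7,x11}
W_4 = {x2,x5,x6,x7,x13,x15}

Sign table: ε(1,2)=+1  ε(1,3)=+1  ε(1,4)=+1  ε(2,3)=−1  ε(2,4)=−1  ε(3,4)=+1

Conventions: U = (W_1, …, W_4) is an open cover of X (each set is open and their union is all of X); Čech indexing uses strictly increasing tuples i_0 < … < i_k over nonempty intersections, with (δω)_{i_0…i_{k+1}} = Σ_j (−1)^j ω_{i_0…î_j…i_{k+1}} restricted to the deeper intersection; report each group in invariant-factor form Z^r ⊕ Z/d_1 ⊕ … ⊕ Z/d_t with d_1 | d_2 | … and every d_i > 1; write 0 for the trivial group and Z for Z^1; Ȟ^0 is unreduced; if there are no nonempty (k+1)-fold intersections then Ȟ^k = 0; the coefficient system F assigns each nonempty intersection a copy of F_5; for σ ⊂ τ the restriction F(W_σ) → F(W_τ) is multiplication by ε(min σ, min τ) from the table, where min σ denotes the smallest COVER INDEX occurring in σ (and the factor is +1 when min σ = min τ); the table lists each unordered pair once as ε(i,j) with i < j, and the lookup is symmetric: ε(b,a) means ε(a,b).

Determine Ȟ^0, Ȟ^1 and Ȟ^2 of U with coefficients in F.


Ȟ^0(U;F) ≅ 0, Ȟ^1(U;F) ≅ 0, Ȟ^2(U;F) ≅ 0

intersection data:
  W12={x8,x10,x14,x16} W14={x5,x15} W23={x3,x4} W34={x2,x6,x7}
C dims 4,4; δ0: rk_F5 4
Ȟ^0 = (4 − 4) − 0 = 0, so Ȟ^0 ≅ 0
Ȟ^1 = (4 − 0) − 4 = 0, so Ȟ^1 ≅ 0
Ȟ^2 = (0 − 0) − 0 = 0, so Ȟ^2 ≅ 0


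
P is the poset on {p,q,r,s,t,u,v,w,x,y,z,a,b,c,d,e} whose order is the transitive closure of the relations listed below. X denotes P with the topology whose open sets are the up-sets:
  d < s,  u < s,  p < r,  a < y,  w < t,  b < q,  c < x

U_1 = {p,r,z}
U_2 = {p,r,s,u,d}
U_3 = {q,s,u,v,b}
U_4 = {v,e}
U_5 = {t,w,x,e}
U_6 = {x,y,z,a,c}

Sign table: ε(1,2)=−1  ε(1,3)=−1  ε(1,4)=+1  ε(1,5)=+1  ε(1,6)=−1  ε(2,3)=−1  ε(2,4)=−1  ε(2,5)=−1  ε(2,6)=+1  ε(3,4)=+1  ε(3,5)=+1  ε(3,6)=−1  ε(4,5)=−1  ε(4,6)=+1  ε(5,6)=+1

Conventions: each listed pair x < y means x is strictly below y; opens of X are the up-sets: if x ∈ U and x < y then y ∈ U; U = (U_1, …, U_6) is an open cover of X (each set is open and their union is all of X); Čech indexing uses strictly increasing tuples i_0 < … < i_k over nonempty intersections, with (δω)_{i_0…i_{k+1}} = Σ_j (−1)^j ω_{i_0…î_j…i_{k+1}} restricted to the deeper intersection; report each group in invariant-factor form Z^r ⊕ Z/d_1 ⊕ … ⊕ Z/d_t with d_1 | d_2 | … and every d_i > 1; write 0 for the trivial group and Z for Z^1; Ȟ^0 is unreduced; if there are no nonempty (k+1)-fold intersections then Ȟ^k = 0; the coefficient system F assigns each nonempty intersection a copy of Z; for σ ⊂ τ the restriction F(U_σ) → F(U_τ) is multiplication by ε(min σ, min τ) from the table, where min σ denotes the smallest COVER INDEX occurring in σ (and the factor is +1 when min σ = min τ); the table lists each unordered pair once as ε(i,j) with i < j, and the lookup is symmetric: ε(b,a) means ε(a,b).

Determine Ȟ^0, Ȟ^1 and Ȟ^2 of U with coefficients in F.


nerve of the cover:
  U12={p,r} U16={z} U23={s,u} U34={v} U45={e} U56={x}
C dims 6,6; δ0: rk 5, SNF 1^5
Ȟ^0 = (6 − 5) − 0 = 1, so Ȟ^0 ≅ Z
Ȟ^1 = (6 − 0) − 5 = 1, so Ȟ^1 ≅ Z
Ȟ^2 = (0 − 0) − 0 = 0, so Ȟ^2 ≅ 0

Ȟ^0(U;F) ≅ Z, Ȟ^1(U;F) ≅ Z, Ȟ^2(U;F) ≅ 0


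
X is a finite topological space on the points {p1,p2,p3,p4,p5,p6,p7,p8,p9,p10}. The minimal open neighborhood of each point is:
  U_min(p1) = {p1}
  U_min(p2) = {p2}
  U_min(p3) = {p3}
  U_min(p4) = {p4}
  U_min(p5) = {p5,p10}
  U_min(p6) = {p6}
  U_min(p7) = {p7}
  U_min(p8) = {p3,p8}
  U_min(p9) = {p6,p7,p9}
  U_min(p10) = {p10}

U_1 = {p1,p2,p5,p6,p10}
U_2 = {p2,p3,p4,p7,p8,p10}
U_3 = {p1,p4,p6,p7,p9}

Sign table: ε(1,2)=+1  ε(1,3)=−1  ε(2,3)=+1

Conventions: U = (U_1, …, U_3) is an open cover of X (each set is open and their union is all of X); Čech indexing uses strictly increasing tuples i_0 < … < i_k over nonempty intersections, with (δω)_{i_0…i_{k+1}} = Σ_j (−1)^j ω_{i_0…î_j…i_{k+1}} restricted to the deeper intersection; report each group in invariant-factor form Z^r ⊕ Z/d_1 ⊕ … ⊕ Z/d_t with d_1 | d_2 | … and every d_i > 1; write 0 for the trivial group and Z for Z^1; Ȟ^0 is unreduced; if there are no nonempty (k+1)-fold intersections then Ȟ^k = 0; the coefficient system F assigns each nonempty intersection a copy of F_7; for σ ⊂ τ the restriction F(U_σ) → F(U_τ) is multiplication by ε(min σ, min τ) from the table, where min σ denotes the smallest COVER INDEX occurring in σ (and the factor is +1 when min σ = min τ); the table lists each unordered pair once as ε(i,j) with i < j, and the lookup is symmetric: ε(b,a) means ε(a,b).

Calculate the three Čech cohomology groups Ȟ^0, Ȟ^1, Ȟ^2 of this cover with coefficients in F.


cover nerve:
  U12={p2,p10} U13={p1,p6} U23={p4,p7}
C dims 3,3; δ0: rk_F7 3
Ȟ^0: (3−3)−0=0 ⇒ 0
Ȟ^1: (3−0)−3=0 ⇒ 0
Ȟ^2: (0−0)−0=0 ⇒ 0

Ȟ^0 = 0, Ȟ^1 = 0, Ȟ^2 = 0


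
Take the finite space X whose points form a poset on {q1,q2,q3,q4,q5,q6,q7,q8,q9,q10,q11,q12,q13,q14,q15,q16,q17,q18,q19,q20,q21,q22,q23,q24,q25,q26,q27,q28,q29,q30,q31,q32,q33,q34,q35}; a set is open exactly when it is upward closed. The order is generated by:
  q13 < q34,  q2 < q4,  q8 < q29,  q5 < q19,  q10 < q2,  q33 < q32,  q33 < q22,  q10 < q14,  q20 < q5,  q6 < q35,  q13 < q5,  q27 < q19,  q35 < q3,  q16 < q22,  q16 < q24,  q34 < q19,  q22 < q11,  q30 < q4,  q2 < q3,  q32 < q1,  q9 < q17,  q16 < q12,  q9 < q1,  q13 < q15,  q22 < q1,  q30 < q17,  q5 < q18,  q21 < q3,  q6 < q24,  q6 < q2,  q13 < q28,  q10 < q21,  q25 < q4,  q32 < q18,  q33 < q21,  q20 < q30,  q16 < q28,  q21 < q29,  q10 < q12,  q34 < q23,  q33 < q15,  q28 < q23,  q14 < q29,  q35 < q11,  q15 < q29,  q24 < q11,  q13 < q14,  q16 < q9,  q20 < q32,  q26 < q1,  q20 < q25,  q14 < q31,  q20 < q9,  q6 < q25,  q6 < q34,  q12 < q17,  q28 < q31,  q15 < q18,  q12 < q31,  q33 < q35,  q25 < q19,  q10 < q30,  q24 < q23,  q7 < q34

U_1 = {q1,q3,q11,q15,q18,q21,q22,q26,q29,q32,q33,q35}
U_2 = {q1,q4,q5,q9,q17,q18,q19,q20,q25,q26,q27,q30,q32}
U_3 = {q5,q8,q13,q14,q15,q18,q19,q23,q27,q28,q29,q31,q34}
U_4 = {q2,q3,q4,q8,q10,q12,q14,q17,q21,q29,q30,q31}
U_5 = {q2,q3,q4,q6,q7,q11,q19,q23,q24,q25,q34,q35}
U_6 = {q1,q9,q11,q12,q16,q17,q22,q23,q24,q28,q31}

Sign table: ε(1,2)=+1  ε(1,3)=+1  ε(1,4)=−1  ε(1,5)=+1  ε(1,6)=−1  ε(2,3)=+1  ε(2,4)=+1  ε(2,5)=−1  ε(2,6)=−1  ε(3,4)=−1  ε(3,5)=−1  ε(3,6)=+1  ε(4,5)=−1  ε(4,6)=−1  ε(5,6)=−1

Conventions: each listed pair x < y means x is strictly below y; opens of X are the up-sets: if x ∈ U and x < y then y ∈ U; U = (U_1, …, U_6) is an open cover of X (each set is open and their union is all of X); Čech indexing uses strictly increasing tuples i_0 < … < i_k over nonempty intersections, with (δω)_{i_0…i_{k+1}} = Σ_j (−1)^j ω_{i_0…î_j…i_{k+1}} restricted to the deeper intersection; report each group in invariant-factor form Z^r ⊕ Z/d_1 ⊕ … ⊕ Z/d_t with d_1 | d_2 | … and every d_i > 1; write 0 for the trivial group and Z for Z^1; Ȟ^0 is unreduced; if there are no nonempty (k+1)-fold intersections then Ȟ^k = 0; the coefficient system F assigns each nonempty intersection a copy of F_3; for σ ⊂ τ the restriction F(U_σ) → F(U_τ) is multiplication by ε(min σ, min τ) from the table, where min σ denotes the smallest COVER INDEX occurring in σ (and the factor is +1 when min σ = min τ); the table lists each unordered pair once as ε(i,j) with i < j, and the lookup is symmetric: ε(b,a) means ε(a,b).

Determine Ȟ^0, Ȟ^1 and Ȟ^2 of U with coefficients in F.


Ȟ^0 = 0; Ȟ^1 = 0; Ȟ^2 = Z/3

intersection data:
  U12={q1,q18,q26,q32} U13={q15,q18,q29} U14={q3,q21,q29} U15={q3,q11,q35} U16={q1,q11,q22} U23={q5,q18,q19,q27} U24={q4,q17,q30} U25={q4,q19,q25} U26={q1,q9,q17} U34={q8,q14,q29,q31} U35={q19,q23,q34} U36={q23,q28,q31} U45={q2,q3,q4} U46={q12,q17,q31} U56={q11,q23,q24}
  U123={q18} U126={q1} U134={q29} U145={q3} U156={q11} U235={q19} U245={q4} U246={q17} U346={q31} U356={q23}
C dims 6,15,10; δ0: rk_F3 6; δ1: rk_F3 9
Ȟ^0 = (6 − 6) − 0 = 0, so Ȟ^0 ≅ 0
Ȟ^1 = (15 − 9) − 6 = 0, so Ȟ^1 ≅ 0
Ȟ^2 = (10 − 0) − 9 = 1, so Ȟ^2 ≅ Z/3


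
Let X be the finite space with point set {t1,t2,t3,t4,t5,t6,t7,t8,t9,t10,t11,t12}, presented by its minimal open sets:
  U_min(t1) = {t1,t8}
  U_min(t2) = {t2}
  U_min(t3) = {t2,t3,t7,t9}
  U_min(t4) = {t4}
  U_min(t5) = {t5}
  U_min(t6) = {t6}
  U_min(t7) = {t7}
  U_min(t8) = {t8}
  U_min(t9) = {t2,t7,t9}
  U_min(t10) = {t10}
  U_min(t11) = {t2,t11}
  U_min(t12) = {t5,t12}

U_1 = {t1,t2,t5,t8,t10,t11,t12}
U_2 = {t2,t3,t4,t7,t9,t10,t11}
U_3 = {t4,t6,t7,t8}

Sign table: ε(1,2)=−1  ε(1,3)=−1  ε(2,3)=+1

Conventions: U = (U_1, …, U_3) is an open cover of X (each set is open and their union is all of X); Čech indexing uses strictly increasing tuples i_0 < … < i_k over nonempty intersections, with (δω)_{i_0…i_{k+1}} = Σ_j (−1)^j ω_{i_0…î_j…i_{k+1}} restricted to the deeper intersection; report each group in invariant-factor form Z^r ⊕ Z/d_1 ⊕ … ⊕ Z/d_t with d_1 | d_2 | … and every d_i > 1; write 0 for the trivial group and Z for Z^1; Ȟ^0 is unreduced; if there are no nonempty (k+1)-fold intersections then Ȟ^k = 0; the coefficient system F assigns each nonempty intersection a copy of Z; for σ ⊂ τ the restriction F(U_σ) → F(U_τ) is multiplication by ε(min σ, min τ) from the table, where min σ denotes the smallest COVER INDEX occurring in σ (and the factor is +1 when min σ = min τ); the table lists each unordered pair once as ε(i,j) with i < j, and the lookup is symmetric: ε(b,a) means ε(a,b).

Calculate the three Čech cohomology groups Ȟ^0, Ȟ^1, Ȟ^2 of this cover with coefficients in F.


nerve simplices:
  U12={t2,t10,t11} U13={t8} U23={t4,t7}
C dims 3,3; δ0: rk 2, SNF 1^2
degree 0: 3−2−0 = 1 → Ȟ^0 ≅ Z
degree 1: 3−0−2 = 1 → Ȟ^1 ≅ Z
degree 2: 0−0−0 = 0 → Ȟ^2 ≅ 0

Ȟ^0 = Z, Ȟ^1 = Z, Ȟ^2 = 0


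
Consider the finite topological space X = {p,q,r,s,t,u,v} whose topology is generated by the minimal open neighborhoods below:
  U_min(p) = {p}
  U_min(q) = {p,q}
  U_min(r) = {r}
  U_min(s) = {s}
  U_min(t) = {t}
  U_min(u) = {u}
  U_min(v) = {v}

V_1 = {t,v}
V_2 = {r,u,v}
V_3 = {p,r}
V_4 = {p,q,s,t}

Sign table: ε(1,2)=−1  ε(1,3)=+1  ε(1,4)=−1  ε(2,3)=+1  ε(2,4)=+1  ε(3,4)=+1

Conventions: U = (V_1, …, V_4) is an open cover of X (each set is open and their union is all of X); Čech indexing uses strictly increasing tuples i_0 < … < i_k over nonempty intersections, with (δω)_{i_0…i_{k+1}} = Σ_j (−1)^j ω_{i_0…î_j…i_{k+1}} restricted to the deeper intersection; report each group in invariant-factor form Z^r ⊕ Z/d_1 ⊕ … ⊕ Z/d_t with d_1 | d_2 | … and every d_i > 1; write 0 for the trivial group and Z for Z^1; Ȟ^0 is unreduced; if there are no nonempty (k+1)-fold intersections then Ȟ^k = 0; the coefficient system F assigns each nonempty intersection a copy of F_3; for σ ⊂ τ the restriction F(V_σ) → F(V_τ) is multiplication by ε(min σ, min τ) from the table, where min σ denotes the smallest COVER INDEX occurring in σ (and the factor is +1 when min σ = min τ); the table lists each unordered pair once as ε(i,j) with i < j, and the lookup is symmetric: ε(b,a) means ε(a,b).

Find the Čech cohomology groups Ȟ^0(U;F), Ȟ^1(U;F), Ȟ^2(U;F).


Ȟ^0 ≅ Z/3, Ȟ^1 ≅ Z/3 and Ȟ^2 ≅ 0

nerve simplices:
  V12={v} V14={t} V23={r} V34={p}
C dims 4,4; δ0: rk_F3 3
degree 0: 4−3−0 = 1 → Ȟ^0 ≅ Z/3
degree 1: 4−0−3 = 1 → Ȟ^1 ≅ Z/3
degree 2: 0−0−0 = 0 → Ȟ^2 ≅ 0


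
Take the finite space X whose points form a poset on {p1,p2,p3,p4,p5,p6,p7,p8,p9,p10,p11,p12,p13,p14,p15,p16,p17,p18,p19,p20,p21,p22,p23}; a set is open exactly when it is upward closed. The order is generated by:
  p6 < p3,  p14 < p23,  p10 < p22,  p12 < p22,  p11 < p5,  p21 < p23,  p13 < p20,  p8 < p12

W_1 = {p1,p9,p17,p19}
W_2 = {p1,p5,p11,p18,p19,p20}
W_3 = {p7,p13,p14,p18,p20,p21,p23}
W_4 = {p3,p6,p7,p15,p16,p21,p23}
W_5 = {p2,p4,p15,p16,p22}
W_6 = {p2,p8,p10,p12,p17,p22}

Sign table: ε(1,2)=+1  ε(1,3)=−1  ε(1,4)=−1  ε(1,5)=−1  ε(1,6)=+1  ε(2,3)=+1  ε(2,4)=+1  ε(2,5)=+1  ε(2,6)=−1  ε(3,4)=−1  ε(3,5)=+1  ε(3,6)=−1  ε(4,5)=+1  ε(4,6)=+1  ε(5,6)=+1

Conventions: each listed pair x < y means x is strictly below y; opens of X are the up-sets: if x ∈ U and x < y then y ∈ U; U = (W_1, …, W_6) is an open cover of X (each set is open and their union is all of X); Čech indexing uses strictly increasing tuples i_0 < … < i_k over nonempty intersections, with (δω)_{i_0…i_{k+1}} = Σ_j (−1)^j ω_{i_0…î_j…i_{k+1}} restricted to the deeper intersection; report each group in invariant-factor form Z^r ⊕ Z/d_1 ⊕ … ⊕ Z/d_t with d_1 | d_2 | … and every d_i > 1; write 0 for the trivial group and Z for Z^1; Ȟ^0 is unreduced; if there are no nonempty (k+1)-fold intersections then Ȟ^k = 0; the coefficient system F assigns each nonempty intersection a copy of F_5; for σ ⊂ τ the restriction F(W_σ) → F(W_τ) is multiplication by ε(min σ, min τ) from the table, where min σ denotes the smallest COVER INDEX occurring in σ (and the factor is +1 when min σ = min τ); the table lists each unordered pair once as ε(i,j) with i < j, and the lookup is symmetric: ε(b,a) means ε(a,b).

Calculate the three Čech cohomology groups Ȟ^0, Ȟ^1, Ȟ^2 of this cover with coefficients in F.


Ȟ^0 ≅ 0; Ȟ^1 ≅ 0; Ȟ^2 ≅ 0

cover nerve:
  W12={p1,p19} W16={p17} W23={p18,p20} W34={p7,p21,p23} W45={p15,p16} W56={p2,p22}
C dims 6,6; δ0: rk_F5 6
Ȟ^0: (6−6)−0=0 ⇒ 0
Ȟ^1: (6−0)−6=0 ⇒ 0
Ȟ^2: (0−0)−0=0 ⇒ 0


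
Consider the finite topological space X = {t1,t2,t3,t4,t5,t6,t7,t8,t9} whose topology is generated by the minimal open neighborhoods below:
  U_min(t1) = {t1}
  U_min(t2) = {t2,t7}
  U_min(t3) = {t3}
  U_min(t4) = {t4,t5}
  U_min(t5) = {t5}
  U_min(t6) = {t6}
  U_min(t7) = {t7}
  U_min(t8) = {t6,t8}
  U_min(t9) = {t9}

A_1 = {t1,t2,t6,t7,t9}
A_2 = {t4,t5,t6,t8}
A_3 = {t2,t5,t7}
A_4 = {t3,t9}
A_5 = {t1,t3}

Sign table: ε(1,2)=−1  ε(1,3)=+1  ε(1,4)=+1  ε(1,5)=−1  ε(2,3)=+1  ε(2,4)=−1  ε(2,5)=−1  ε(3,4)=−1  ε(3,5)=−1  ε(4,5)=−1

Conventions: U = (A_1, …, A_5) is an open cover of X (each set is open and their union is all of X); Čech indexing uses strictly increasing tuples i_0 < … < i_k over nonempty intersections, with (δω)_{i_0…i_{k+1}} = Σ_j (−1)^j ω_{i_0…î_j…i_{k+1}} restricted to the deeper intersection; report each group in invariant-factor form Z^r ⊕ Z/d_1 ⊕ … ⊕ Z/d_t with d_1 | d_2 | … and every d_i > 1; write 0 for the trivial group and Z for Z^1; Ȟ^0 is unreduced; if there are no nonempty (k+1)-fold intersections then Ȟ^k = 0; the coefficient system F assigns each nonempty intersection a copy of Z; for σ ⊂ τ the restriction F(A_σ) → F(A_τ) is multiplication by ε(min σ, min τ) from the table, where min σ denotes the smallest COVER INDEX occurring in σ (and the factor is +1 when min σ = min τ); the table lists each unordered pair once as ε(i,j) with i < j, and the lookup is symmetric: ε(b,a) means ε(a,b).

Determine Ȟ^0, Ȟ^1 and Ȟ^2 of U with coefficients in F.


Ȟ^0(U;F) ≅ 0, Ȟ^1(U;F) ≅ Z ⊕ Z/2, Ȟ^2(U;F) ≅ 0

nerve of the cover:
  A12={t6} A13={t2,t7} A14={t9} A15={t1} A23={t5} A45={t3}
C dims 5,6; δ0: rk 5, SNF 1^4·2
Ȟ^0 = (5 − 5) − 0 = 0, so Ȟ^0 ≅ 0
Ȟ^1 = (6 − 0) − 5 = 1 plus torsion [2], so Ȟ^1 ≅ Z ⊕ Z/2
Ȟ^2 = (0 − 0) − 0 = 0, so Ȟ^2 ≅ 0


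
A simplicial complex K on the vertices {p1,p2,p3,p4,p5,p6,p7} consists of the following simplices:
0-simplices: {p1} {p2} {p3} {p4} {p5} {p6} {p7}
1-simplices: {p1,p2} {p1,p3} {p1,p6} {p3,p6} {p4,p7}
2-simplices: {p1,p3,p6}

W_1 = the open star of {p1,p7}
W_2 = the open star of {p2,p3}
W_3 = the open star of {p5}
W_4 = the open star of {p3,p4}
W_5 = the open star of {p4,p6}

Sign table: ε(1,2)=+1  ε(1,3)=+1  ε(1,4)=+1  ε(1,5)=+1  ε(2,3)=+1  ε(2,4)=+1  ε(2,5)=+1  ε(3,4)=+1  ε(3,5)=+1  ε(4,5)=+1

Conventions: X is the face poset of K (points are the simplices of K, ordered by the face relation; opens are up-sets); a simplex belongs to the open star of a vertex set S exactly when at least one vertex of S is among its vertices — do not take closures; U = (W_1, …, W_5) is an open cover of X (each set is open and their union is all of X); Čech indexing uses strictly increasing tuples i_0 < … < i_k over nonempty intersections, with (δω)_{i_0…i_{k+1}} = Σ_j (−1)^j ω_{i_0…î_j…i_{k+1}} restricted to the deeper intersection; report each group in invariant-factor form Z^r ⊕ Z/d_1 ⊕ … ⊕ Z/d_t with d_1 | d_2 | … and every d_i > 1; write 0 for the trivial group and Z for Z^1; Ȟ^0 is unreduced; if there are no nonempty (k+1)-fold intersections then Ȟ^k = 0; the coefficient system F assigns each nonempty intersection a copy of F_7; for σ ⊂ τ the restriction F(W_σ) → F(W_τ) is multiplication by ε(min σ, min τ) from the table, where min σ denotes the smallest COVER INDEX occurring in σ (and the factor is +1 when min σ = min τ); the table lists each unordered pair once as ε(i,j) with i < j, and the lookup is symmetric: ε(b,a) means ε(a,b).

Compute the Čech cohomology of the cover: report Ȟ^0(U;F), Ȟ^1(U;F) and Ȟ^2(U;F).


Ȟ^0 = Z/7 ⊕ Z/7,  Ȟ^1 = 0,  Ȟ^2 = 0

nerve of the cover:
  W1={{p1},{p7},{p1,p2},{p1,p3},{p1,p6},{p4,p7},{p1,p3,p6}} W2={{p2},{p3},{p1,p2},{p1,p3},{p3,p6},{p1,p3,p6}} W3={{p5}} W4={{p3},{p4},{p1,p3},{p3,p6},{p4,p7},{p1,p3,p6}} W5={{p4},{p6},{p1,p6},{p3,p6},{p4,p7},{p1,p3,p6}}
  W12={{p1,p2},{p1,p3},{p1,p3,p6}} W14={{p1,p3},{p4,p7},{p1,p3,p6}} W15={{p1,p6},{p4,p7},{p1,p3,p6}} W24={{p3},{p1,p3},{p3,p6},{p1,p3,p6}} W25={{p3,p6},{p1,p3,p6}} W45={{p4},{p3,p6},{p4,p7},{p1,p3,p6}}
  W124={{p1,p3},{p1,p3,p6}} W125={{p1,p3,p6}} W145={{p4,p7},{p1,p3,p6}} W245={{p3,p6},{p1,p3,p6}}
  W1245={{p1,p3,p6}}
C dims 5,6,4,1; δ0: rk_F7 3; δ1: rk_F7 3; δ2: rk_F7 1
Ȟ^0 = (5 − 3) − 0 = 2, so Ȟ^0 ≅ Z/7 ⊕ Z/7
Ȟ^1 = (6 − 3) − 3 = 0, so Ȟ^1 ≅ 0
Ȟ^2 = (4 − 1) − 3 = 0, so Ȟ^2 ≅ 0


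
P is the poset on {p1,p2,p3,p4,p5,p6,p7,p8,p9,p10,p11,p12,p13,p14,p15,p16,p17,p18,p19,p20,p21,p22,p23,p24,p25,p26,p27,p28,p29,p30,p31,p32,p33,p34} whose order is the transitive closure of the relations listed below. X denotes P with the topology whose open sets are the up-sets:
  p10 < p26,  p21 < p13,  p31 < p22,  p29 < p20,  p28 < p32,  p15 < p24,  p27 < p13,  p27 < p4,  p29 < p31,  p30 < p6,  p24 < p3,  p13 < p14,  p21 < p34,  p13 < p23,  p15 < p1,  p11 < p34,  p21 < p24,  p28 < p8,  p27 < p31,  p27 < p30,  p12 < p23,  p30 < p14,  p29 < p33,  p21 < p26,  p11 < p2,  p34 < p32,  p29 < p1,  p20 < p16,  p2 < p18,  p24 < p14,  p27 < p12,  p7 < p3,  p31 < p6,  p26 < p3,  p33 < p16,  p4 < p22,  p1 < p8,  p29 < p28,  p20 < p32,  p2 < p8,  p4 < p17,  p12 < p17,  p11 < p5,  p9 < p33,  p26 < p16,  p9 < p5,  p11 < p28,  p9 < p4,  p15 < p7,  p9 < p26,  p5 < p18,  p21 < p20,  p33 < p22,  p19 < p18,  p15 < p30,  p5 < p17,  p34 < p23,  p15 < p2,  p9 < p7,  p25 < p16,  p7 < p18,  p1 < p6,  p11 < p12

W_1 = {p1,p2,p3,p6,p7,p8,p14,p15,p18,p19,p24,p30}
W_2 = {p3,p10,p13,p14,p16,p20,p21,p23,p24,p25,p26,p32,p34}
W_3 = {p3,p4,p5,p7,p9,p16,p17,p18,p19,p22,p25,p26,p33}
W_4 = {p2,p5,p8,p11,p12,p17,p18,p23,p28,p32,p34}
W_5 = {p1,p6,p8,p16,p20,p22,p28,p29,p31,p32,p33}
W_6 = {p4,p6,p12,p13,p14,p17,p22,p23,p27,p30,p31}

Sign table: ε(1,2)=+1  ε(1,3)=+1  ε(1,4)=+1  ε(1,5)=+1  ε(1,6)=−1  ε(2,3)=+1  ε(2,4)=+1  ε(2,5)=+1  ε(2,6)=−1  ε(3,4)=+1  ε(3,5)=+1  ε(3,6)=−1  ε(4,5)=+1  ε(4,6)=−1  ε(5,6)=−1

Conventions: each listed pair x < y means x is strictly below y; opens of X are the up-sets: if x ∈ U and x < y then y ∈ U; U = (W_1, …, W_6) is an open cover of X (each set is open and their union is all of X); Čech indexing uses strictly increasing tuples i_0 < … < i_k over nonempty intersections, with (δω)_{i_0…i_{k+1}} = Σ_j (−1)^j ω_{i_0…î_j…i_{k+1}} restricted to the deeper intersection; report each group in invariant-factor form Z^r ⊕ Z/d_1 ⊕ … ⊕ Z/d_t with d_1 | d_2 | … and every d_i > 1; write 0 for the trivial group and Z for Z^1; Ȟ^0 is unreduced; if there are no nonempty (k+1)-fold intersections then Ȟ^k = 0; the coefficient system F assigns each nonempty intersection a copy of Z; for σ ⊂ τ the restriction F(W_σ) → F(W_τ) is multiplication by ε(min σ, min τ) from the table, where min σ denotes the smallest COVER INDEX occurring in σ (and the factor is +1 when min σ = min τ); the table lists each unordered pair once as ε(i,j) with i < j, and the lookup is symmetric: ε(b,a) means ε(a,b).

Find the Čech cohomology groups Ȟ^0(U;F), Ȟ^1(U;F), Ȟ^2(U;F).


nonempty intersections:
  W12={p3,p14,p24} W13={p3,p7,p18,p19} W14={p2,p8,p18} W15={p1,p6,p8} W16={p6,p14,p30} W23={p3,p16,p25,p26} W24={p23,p32,p34} W25={p16,p20,p32} W26={p13,p14,p23} W34={p5,p17,p18} W35={p16,p22,p33} W36={p4,p17,p22} W45={p8,p28,p32} W46={p12,p17,p23} W56={p6,p22,p31}
  W123={p3} W126={p14} W134={p18} W145={p8} W156={p6} W235={p16} W245={p32} W246={p23} W346={p17} W356={p22}
C dims 6,15,10; δ0: rk 5, SNF 1^5; δ1: rk 10, SNF 1^9·2
Ȟ^0: (6−5)−0=1 ⇒ Z
Ȟ^1: (15−10)−5=0 ⇒ 0
Ȟ^2: (10−0)−10=0 plus torsion [2] ⇒ Z/2

Ȟ^0(U;F) ≅ Z, Ȟ^1(U;F) ≅ 0 and Ȟ^2(U;F) ≅ Z/2


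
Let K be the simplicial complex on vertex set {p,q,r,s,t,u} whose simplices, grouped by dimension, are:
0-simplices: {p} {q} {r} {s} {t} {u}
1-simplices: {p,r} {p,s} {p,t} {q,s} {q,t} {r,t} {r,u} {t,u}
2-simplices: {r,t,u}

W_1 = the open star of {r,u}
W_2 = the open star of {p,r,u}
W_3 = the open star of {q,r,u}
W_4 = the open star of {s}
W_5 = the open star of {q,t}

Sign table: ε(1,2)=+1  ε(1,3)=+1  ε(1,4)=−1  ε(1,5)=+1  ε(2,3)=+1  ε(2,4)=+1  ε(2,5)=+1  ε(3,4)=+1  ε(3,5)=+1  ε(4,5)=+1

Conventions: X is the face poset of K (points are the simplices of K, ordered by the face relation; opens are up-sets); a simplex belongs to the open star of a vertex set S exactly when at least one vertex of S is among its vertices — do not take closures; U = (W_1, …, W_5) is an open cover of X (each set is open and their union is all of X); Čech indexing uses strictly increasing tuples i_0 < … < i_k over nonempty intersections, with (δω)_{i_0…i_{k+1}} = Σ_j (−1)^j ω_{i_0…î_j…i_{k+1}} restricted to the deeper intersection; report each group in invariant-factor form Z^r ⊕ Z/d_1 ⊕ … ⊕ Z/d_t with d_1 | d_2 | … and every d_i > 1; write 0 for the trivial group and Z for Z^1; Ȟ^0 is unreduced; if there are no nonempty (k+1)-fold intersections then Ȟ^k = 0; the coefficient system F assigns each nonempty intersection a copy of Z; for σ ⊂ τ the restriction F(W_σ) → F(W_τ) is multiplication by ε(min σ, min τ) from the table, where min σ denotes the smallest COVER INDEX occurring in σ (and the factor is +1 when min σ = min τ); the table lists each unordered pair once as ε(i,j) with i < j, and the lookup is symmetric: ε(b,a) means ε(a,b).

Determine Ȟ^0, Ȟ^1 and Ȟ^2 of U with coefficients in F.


nonempty overlaps:
  W1={{r},{u},{p,r},{r,t},{r,u},{t,u},{r,t,u}} W2={{p},{r},{u},{p,r},{p,s},{p,t},{r,t},{r,u},{t,u},{r,t,u}} W3={{q},{r},{u},{p,r},{q,s},{q,t},{r,t},{r,u},{t,u},{r,t,u}} W4={{s},{p,s},{q,s}} W5={{q},{t},{p,t},{q,s},{q,t},{r,t},{t,u},{r,t,u}}
  W12={{r},{u},{p,r},{r,t},{r,u},{t,u},{r,t,u}} W13={{r},{u},{p,r},{r,t},{r,u},{t,u},{r,t,u}} W15={{r,t},{t,u},{r,t,u}} W23={{r},{u},{p,r},{r,t},{r,u},{t,u},{r,t,u}} W24={{p,s}} W25={{p,t},{r,t},{t,u},{r,t,u}} W34={{q,s}} W35={{q},{q,s},{q,t},{r,t},{t,u},{r,t,u}} W45={{q,s}}
  W123={{r},{u},{p,r},{r,t},{r,u},{t,u},{r,t,u}} W125={{r,t},{t,u},{r,t,u}} W135={{r,t},{t,u},{r,t,u}} W235={{r,t},{t,u},{r,t,u}} W345={{q,s}}
  W1235={{r,t},{t,u},{r,t,u}}
C dims 5,9,5,1; δ0: rk 4, SNF 1^4; δ1: rk 4, SNF 1^4; δ2: rk 1, SNF 1^1
degree 0: 5−4−0 = 1 → Ȟ^0 ≅ Z
degree 1: 9−4−4 = 1 → Ȟ^1 ≅ Z
degree 2: 5−1−4 = 0 → Ȟ^2 ≅ 0

Ȟ^0 ≅ Z,  Ȟ^1 ≅ Z,  Ȟ^2 ≅ 0


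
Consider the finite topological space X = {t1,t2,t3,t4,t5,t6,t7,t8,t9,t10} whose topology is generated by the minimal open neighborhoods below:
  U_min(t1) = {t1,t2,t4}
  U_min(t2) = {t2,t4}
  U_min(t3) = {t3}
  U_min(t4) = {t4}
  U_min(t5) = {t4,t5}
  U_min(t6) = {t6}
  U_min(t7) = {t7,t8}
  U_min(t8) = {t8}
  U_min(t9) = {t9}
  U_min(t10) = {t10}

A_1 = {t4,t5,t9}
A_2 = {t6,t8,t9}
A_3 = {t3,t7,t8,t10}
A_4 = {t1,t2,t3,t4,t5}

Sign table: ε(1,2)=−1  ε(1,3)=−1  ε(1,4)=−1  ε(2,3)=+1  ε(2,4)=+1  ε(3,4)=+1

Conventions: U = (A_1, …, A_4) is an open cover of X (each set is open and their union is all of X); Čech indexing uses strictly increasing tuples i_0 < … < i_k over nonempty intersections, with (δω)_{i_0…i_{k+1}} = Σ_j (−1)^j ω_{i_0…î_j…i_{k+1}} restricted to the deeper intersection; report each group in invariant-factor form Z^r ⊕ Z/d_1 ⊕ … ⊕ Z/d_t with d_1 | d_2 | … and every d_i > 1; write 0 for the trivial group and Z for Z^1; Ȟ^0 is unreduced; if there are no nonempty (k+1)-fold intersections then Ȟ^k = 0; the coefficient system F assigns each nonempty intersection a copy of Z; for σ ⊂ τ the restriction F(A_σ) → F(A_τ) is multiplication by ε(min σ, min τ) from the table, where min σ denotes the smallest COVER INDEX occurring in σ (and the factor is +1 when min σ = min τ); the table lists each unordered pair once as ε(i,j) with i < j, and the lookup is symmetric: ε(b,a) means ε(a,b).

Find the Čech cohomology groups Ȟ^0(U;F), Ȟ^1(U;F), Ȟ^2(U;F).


nerve of the cover:
  A12={t9} A14={t4,t5} A23={t8} A34={t3}
C dims 4,4; δ0: rk 3, SNF 1^3
Ȟ^0 = (4 − 3) − 0 = 1, so Ȟ^0 ≅ Z
Ȟ^1 = (4 − 0) − 3 = 1, so Ȟ^1 ≅ Z
Ȟ^2 = (0 − 0) − 0 = 0, so Ȟ^2 ≅ 0

Ȟ^0 = Z; Ȟ^1 = Z; Ȟ^2 = 0


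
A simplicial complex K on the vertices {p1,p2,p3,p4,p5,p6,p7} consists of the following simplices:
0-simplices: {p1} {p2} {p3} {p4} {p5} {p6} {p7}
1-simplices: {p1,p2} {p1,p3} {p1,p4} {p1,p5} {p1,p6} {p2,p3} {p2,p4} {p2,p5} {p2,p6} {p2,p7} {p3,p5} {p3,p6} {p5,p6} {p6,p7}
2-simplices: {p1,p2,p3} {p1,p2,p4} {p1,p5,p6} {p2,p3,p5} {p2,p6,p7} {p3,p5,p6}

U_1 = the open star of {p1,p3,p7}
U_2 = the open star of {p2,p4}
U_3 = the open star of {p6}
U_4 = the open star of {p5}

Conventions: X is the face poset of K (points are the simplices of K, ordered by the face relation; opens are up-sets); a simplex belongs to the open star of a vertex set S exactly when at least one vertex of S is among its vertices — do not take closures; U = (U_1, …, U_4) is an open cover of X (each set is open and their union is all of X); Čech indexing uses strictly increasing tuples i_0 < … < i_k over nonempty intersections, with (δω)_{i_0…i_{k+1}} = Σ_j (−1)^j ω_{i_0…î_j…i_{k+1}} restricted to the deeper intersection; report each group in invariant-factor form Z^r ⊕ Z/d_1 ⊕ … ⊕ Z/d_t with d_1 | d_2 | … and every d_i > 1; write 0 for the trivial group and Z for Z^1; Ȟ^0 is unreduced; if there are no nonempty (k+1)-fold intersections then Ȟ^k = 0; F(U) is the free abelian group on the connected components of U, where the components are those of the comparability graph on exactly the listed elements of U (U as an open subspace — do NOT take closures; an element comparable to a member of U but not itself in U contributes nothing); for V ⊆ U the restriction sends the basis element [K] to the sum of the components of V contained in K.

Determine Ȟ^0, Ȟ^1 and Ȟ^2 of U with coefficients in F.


intersection data:
  U1={{p1},{p3},{p7},{p1,p2},{p1,p3},{p1,p4},{p1,p5},{p1,p6},{p2,p3},{p2,p7},{p3,p5},{p3,p6},{p6,p7},{p1,p2,p3},{p1,p2,p4},{p1,p5,p6},{p2,p3,p5},{p2,p6,p7},{p3,p5,p6}} U2={{p2},{p4},{p1,p2},{p1,p4},{p2,p3},{p2,p4},{p2,p5},{p2,p6},{p2,p7},{p1,p2,p3},{p1,p2,p4},{p2,p3,p5},{p2,p6,p7}} U3={{p6},{p1,p6},{p2,p6},{p3,p6},{p5,p6},{p6,p7},{p1,p5,p6},{p2,p6,p7},{p3,p5,p6}} U4={{p5},{p1,p5},{p2,p5},{p3,p5},{p5,p6},{p1,p5,p6},{p2,p3,p5},{p3,p5,p6}}
  U12={{p1,p2},{p1,p4},{p2,p3},{p2,p7},{p1,p2,p3},{p1,p2,p4},{p2,p3,p5},{p2,p6,p7}} U13={{p1,p6},{p3,p6},{p6,p7},{p1,p5,p6},{p2,p6,p7},{p3,p5,p6}} U14={{p1,p5},{p3,p5},{p1,p5,p6},{p2,p3,p5},{p3,p5,p6}} U23={{p2,p6},{p2,p6,p7}} U24={{p2,p5},{p2,p3,p5}} U34={{p5,p6},{p1,p5,p6},{p3,p5,p6}}
  U123={{p2,p6,p7}} U124={{p2,p3,p5}} U134={{p1,p5,p6},{p3,p5,p6}}
components per intersection:
  U1: {{p1},{p3},{p1,p2},{p1,p3},{p1,p4},{p1,p5},{p1,p6},{p2,p3},{p3,p5},{p3,p6},{p1,p2,p3},{p1,p2,p4},{p1,p5,p6},{p2,p3,p5},{p3,p5,p6}} {{p7},{p2,p7},{p6,p7},{p2,p6,p7}}
  U2: {{p2},{p4},{p1,p2},{p1,p4},{p2,p3},{p2,p4},{p2,p5},{p2,p6},{p2,p7},{p1,p2,p3},{p1,p2,p4},{p2,p3,p5},{p2,p6,p7}}
  U3: {{p6},{p1,p6},{p2,p6},{p3,p6},{p5,p6},{p6,p7},{p1,p5,p6},{p2,p6,p7},{p3,p5,p6}}
  U4: {{p5},{p1,p5},{p2,p5},{p3,p5},{p5,p6},{p1,p5,p6},{p2,p3,p5},{p3,p5,p6}}
  U12: {{p1,p2},{p1,p4},{p2,p3},{p1,p2,p3},{p1,p2,p4},{p2,p3,p5}} {{p2,p7},{p2,p6,p7}}
  U13: {{p1,p6},{p1,p5,p6}} {{p3,p6},{p3,p5,p6}} {{p6,p7},{p2,p6,p7}}
  U14: {{p1,p5},{p1,p5,p6}} {{p3,p5},{p2,p3,p5},{p3,p5,p6}}
  U23: {{p2,p6},{p2,p6,p7}}
  U24: {{p2,p5},{p2,p3,p5}}
  U34: {{p5,p6},{p1,p5,p6},{p3,p5,p6}}
  U123: {{p2,p6,p7}}
  U124: {{p2,p3,p5}}
  U134: {{p1,p5,p6}} {{p3,p5,p6}}
C dims 5,10,4; δ0: rk 4, SNF 1^4; δ1: rk 4, SNF 1^4
Ȟ^0 = (5 − 4) − 0 = 1, so Ȟ^0 ≅ Z
Ȟ^1 = (10 − 4) − 4 = 2, so Ȟ^1 ≅ Z^2
Ȟ^2 = (4 − 0) − 4 = 0, so Ȟ^2 ≅ 0

Ȟ^0 ≅ Z,  Ȟ^1 ≅ Z^2,  Ȟ^2 ≅ 0


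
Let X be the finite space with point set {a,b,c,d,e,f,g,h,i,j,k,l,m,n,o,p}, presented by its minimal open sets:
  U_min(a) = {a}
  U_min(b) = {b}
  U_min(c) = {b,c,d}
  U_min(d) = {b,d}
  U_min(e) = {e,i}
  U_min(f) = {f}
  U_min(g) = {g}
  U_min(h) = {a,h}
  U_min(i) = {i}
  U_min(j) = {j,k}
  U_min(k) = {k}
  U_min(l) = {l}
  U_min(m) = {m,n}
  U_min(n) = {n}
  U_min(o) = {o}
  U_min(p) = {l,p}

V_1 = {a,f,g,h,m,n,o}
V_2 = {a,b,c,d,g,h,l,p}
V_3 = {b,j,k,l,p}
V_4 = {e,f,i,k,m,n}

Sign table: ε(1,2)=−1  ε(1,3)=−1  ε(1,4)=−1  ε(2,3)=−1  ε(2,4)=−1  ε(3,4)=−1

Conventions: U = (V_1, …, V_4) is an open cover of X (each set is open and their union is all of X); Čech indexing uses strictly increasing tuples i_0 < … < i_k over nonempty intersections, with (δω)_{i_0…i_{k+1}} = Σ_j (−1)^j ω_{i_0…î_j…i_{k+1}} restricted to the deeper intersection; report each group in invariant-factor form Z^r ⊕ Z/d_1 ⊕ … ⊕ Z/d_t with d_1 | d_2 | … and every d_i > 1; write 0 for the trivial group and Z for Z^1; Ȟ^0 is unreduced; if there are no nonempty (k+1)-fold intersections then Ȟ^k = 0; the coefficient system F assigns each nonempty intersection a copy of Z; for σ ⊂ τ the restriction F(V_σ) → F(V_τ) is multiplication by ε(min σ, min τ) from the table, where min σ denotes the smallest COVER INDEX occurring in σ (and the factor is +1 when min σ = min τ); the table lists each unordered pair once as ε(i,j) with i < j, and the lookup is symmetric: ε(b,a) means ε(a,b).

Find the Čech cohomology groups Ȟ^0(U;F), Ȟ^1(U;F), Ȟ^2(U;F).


nerve simplices:
  V12={a,g,h} V14={f,m,n} V23={b,l,p} V34={k}
C dims 4,4; δ0: rk 3, SNF 1^3
degree 0: 4−3−0 = 1 → Ȟ^0 ≅ Z
degree 1: 4−0−3 = 1 → Ȟ^1 ≅ Z
degree 2: 0−0−0 = 0 → Ȟ^2 ≅ 0

Ȟ^0(U;F) ≅ Z; Ȟ^1(U;F) ≅ Z; Ȟ^2(U;F) ≅ 0


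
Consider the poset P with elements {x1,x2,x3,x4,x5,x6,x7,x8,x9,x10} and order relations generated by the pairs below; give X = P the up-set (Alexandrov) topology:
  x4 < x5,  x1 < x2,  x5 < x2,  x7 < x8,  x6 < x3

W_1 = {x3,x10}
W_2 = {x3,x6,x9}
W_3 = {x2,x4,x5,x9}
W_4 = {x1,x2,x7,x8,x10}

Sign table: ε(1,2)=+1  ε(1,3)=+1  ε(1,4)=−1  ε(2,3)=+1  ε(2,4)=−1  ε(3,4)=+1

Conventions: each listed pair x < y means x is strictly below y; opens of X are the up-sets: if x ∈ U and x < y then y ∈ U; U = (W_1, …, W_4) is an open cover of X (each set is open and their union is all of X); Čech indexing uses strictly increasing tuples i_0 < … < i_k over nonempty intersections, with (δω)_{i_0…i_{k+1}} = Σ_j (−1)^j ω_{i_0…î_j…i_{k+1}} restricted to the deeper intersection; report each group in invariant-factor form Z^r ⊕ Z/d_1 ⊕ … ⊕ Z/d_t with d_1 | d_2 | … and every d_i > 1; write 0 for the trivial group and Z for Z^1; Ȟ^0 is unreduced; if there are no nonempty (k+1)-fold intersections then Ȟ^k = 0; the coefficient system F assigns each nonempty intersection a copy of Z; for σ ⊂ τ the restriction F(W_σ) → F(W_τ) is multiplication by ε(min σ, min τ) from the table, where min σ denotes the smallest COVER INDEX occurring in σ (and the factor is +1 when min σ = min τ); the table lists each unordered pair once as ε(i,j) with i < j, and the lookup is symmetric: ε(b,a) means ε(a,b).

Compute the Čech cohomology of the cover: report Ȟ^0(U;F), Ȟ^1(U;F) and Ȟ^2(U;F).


nonempty intersections:
  W12={x3} W14={x10} W23={x9} W34={x2}
C dims 4,4; δ0: rk 4, SNF 1^3·2
Ȟ^0: (4−4)−0=0 ⇒ 0
Ȟ^1: (4−0)−4=0 plus torsion [2] ⇒ Z/2
Ȟ^2: (0−0)−0=0 ⇒ 0

Ȟ^0(U;F) ≅ 0, Ȟ^1(U;F) ≅ Z/2 and Ȟ^2(U;F) ≅ 0


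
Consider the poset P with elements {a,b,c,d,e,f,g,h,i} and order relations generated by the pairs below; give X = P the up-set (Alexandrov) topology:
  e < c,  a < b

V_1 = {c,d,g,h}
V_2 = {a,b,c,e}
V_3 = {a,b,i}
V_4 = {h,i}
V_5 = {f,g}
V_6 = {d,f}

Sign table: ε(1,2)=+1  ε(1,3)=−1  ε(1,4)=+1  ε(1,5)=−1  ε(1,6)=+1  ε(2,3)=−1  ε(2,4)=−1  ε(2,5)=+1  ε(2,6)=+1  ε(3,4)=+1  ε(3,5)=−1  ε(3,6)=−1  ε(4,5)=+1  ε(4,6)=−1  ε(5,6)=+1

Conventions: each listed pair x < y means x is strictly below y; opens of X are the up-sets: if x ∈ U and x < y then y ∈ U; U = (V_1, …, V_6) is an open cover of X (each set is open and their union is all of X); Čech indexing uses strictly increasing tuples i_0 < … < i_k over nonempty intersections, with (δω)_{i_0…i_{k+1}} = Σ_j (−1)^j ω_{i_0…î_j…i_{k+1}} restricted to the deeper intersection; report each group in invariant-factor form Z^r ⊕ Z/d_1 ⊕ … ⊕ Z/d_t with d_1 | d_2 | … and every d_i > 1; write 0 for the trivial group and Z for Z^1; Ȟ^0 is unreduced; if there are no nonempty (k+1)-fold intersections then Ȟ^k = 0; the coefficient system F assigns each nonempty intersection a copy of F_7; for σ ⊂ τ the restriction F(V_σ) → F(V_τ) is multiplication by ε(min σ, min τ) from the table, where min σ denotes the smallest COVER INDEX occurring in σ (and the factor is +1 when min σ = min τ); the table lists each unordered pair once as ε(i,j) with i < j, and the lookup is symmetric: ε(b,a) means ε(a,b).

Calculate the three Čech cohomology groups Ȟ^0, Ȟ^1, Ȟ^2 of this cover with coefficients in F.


nerve of the cover:
  V12={c} V14={h} V15={g} V16={d} V23={a,b} V34={i} V56={f}
C dims 6,7; δ0: rk_F7 6
Ȟ^0 = (6 − 6) − 0 = 0, so Ȟ^0 ≅ 0
Ȟ^1 = (7 − 0) − 6 = 1, so Ȟ^1 ≅ Z/7
Ȟ^2 = (0 − 0) − 0 = 0, so Ȟ^2 ≅ 0

Ȟ^0(U;F) ≅ 0, Ȟ^1(U;F) ≅ Z/7, Ȟ^2(U;F) ≅ 0


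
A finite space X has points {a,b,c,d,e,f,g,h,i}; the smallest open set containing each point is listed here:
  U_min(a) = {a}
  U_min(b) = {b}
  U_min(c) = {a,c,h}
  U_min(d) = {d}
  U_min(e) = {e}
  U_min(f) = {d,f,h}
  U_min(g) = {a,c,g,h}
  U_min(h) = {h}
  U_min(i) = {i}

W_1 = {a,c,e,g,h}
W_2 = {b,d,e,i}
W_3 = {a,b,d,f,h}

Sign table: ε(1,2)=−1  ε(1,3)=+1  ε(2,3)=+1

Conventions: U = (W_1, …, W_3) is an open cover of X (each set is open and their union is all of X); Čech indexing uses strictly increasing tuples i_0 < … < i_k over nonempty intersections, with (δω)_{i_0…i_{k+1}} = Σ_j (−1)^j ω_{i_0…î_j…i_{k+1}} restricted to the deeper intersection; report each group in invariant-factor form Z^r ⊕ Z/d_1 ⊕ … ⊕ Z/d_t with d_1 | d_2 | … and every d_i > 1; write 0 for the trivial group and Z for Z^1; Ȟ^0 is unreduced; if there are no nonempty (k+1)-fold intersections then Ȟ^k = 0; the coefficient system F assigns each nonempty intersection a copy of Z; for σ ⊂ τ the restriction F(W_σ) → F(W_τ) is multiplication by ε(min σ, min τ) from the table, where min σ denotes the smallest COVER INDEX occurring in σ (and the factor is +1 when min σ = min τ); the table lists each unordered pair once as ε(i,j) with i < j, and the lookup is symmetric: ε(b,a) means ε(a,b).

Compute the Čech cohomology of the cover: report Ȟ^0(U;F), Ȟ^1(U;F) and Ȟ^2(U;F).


nerve simplices:
  W12={e} W13={a,h} W23={b,d}
C dims 3,3; δ0: rk 3, SNF 1^2·2
degree 0: 3−3−0 = 0 → Ȟ^0 ≅ 0
degree 1: 3−0−3 = 0 plus torsion [2] → Ȟ^1 ≅ Z/2
degree 2: 0−0−0 = 0 → Ȟ^2 ≅ 0

Ȟ^0 = 0, Ȟ^1 = Z/2, Ȟ^2 = 0


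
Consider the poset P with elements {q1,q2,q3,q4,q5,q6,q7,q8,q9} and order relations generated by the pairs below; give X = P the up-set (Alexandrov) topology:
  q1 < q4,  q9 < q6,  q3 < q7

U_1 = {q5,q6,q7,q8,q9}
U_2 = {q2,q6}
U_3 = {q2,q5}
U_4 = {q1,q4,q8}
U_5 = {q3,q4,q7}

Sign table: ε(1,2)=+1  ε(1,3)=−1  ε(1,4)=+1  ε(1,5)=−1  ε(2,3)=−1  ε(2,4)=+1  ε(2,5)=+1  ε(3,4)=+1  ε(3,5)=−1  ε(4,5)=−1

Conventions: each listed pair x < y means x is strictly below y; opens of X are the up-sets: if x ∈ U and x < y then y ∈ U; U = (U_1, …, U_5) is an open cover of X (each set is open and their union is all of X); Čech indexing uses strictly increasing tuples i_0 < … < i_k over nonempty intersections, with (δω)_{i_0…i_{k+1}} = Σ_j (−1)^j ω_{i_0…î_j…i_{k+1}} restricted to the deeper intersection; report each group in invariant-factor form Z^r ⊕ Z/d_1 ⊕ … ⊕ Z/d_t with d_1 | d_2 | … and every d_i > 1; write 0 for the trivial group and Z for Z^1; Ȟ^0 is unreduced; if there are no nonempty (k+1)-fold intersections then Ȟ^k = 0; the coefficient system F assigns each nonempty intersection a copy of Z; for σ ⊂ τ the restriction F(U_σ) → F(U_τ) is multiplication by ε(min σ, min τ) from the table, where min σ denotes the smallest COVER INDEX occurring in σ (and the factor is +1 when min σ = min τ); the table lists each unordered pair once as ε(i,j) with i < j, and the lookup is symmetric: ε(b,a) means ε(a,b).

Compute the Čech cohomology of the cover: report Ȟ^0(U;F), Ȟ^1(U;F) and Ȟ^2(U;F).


Ȟ^0 ≅ Z; Ȟ^1 ≅ Z^2; Ȟ^2 ≅ 0

nonempty overlaps:
  U12={q6} U13={q5} U14={q8} U15={q7} U23={q2} U45={q4}
C dims 5,6; δ0: rk 4, SNF 1^4
degree 0: 5−4−0 = 1 → Ȟ^0 ≅ Z
degree 1: 6−0−4 = 2 → Ȟ^1 ≅ Z^2
degree 2: 0−0−0 = 0 → Ȟ^2 ≅ 0


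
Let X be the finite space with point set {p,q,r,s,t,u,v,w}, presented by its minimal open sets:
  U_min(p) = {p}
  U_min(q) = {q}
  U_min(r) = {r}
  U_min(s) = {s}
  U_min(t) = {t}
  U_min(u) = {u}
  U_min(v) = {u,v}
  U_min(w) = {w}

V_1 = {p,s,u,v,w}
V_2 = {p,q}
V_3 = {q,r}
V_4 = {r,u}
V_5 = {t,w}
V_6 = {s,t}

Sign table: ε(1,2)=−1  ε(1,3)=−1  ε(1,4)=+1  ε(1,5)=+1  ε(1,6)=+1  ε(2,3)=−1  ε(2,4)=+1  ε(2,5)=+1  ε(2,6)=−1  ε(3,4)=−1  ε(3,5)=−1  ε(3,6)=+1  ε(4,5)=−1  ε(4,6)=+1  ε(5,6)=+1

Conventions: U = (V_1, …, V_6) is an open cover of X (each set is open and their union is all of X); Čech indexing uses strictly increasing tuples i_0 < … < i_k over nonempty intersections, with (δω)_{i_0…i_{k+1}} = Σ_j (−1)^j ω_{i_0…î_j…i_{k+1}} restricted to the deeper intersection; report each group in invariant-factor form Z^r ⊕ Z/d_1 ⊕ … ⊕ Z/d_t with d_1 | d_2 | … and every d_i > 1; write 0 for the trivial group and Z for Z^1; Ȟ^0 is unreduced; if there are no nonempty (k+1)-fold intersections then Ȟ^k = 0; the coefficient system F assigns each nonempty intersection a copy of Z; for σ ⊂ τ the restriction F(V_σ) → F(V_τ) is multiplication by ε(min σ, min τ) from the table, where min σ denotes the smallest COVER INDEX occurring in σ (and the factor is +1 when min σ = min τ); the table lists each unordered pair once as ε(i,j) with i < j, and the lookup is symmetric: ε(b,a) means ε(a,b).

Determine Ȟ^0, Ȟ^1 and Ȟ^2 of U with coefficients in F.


nonempty overlaps:
  V12={p} V14={u} V15={w} V16={s} V23={q} V34={r} V56={t}
C dims 6,7; δ0: rk 6, SNF 1^5·2
degree 0: 6−6−0 = 0 → Ȟ^0 ≅ 0
degree 1: 7−0−6 = 1 plus torsion [2] → Ȟ^1 ≅ Z ⊕ Z/2
degree 2: 0−0−0 = 0 → Ȟ^2 ≅ 0

Ȟ^0 = 0, Ȟ^1 = Z ⊕ Z/2, Ȟ^2 = 0
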